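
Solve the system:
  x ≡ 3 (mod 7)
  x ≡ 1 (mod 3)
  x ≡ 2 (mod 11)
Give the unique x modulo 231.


Moduli 7, 3, 11 are pairwise coprime; by CRT there is a unique solution modulo M = 7 · 3 · 11 = 231.
Solve pairwise, accumulating the modulus:
  Start with x ≡ 3 (mod 7).
  Combine with x ≡ 1 (mod 3): since gcd(7, 3) = 1, we get a unique residue mod 21.
    Write x = 3 + 7·t and substitute into x ≡ 1 (mod 3): 7·t ≡ 1 − 3 = -2 (mod 3).
    Reduce coefficients mod 3: 1·t ≡ 1 (mod 3).
    So t ≡ 1 (mod 3).
    Then x = 3 + 7·1 = 10, valid modulo lcm(7, 3) = 21: x ≡ 10 (mod 21).
  Combine with x ≡ 2 (mod 11): since gcd(21, 11) = 1, we get a unique residue mod 231.
    Write x = 10 + 21·t and substitute into x ≡ 2 (mod 11): 21·t ≡ 2 − 10 = -8 (mod 11).
    Reduce coefficients mod 11: 10·t ≡ 3 (mod 11).
    The inverse of 10 mod 11 is 10 (since 10·10 = 100 = 9·11 + 1), so t ≡ 10·3 = 30 ≡ 8 (mod 11).
    Then x = 10 + 21·8 = 178, valid modulo lcm(21, 11) = 231: x ≡ 178 (mod 231).
Verify: 178 mod 7 = 3 ✓, 178 mod 3 = 1 ✓, 178 mod 11 = 2 ✓.

x ≡ 178 (mod 231).


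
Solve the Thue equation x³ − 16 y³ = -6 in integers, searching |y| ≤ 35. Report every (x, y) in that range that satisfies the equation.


The equation is x³ - 16y³ = -6. For fixed y, x³ = 16·y³ − 6, so a solution requires the RHS to be a perfect cube.
Strategy: iterate y from -35 to 35, compute RHS = 16·y³ − 6, and check whether it is a (positive or negative) perfect cube.
Check small values of y:
  y = 0: RHS = -6 is not a perfect cube.
  y = 1: RHS = 10 is not a perfect cube.
  y = -1: RHS = -22 is not a perfect cube.
  y = 2: RHS = 122 is not a perfect cube.
  y = -2: RHS = -134 is not a perfect cube.
  y = 3: RHS = 426 is not a perfect cube.
  y = -3: RHS = -438 is not a perfect cube.
Continuing the search up to |y| = 35 finds no solutions either.
No (x, y) in the scanned range satisfies the equation.

No integer solutions with |y| ≤ 35.


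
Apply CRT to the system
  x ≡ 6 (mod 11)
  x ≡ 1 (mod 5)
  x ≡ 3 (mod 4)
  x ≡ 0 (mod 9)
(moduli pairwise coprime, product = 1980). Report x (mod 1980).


Product of moduli M = 11 · 5 · 4 · 9 = 1980.
Merge one congruence at a time:
  Start: x ≡ 6 (mod 11).
  Combine with x ≡ 1 (mod 5); new modulus lcm = 55.
    Write x = 6 + 11·t and substitute into x ≡ 1 (mod 5): 11·t ≡ 1 − 6 = -5 (mod 5).
    Reduce coefficients mod 5: 1·t ≡ 0 (mod 5).
    So t ≡ 0 (mod 5).
    Then x = 6 + 11·0 = 6, valid modulo lcm(11, 5) = 55: x ≡ 6 (mod 55).
  Combine with x ≡ 3 (mod 4); new modulus lcm = 220.
    Write x = 6 + 55·t and substitute into x ≡ 3 (mod 4): 55·t ≡ 3 − 6 = -3 (mod 4).
    Reduce coefficients mod 4: 3·t ≡ 1 (mod 4).
    The inverse of 3 mod 4 is 3 (since 3·3 = 9 = 2·4 + 1), so t ≡ 3·1 = 3 ≡ 3 (mod 4).
    Then x = 6 + 55·3 = 171, valid modulo lcm(55, 4) = 220: x ≡ 171 (mod 220).
  Combine with x ≡ 0 (mod 9); new modulus lcm = 1980.
    Write x = 171 + 220·t and substitute into x ≡ 0 (mod 9): 220·t ≡ 0 − 171 = -171 (mod 9).
    Reduce coefficients mod 9: 4·t ≡ 0 (mod 9).
    The inverse of 4 mod 9 is 7 (since 4·7 = 28 = 3·9 + 1), so t ≡ 7·0 = 0 ≡ 0 (mod 9).
    Then x = 171 + 220·0 = 171, valid modulo lcm(220, 9) = 1980: x ≡ 171 (mod 1980).
Verify against each original: 171 mod 11 = 6, 171 mod 5 = 1, 171 mod 4 = 3, 171 mod 9 = 0.

x ≡ 171 (mod 1980).


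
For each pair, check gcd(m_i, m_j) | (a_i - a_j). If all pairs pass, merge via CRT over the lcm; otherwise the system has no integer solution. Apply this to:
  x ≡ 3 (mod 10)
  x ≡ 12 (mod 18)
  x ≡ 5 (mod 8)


Moduli 10, 18, 8 are not pairwise coprime, so CRT works modulo lcm(m_i) when all pairwise compatibility conditions hold.
Pairwise compatibility: gcd(m_i, m_j) must divide a_i - a_j for every pair.
Merge one congruence at a time:
  Start: x ≡ 3 (mod 10).
  Combine with x ≡ 12 (mod 18): gcd(10, 18) = 2, and 12 - 3 = 9 is NOT divisible by 2.
    ⇒ system is inconsistent (no integer solution).

No solution (the system is inconsistent).


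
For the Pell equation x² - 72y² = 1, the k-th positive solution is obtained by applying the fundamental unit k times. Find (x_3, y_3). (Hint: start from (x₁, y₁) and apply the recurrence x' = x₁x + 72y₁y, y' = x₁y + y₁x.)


Step 1: Find the fundamental solution (x₁, y₁) of x² - 72y² = 1.
  Expand √72 as a continued fraction. a₀ = ⌊√72⌋ = 8; iterate m_{k+1} = d_k·a_k − m_k, d_{k+1} = (72 − m_{k+1}²)/d_k, a_{k+1} = ⌊(a₀ + m_{k+1})/d_{k+1}⌋ (starting m₀ = 0, d₀ = 1), with convergents p_k = a_k·p_{k-1} + p_{k-2}, q_k = a_k·q_{k-1} + q_{k-2} (p₋₁ = 1, q₋₁ = 0):
  k = 0: a₀ = 8; p₀/q₀ = 8/1; p₀² − 72·q₀² = 64 − 72 = -8.
  k = 1: m = 8, d = 8, a = ⌊(8 + 8)/8⌋ = 2; p/q = (2·8 + 1)/(2·1 + 0) = 17/2; p² − 72·q² = 289 − 288 = 1.
  The first convergent with p² − 72·q² = 1 gives the fundamental solution (x₁, y₁) = (17, 2).
Step 2: Apply the recurrence (x_{n+1}, y_{n+1}) = (x₁x_n + 72y₁y_n, x₁y_n + y₁x_n) repeatedly.
  From (x_1, y_1) = (17, 2): x_2 = 17·17 + 72·2·2 = 577; y_2 = 17·2 + 2·17 = 68.
  From (x_2, y_2) = (577, 68): x_3 = 17·577 + 72·2·68 = 19601; y_3 = 17·68 + 2·577 = 2310.
Step 3: Verify x_3² - 72·y_3² = 384199201 - 384199200 = 1 (should be 1). ✓

(x_1, y_1) = (17, 2); (x_3, y_3) = (19601, 2310).


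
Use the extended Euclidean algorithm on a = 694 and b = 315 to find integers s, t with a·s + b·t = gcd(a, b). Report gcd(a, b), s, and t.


Euclidean algorithm on (694, 315) — divide until remainder is 0:
  694 = 2 · 315 + 64
  315 = 4 · 64 + 59
  64 = 1 · 59 + 5
  59 = 11 · 5 + 4
  5 = 1 · 4 + 1
  4 = 4 · 1 + 0
gcd(694, 315) = 1.
Track Bezout coefficients alongside the remainders: start with r₀ = 694 = a·1 + b·0 (s = 1, t = 0) and r₁ = 315 = a·0 + b·1 (s = 0, t = 1); each new remainder r_{k+1} = r_{k-1} − q_k·r_k inherits s_{k+1} = s_{k-1} − q_k·s_k, t_{k+1} = t_{k-1} − q_k·t_k, so r_k = a·s_k + b·t_k at every step:
  q = 2: r = 64, s = 1 − 2·0 = 1, t = 0 − 2·1 = -2  (check: 694·1 + 315·(-2) = 64)
  q = 4: r = 59, s = 0 − 4·1 = -4, t = 1 − 4·(-2) = 9  (check: 694·(-4) + 315·9 = 59)
  q = 1: r = 5, s = 1 − 1·(-4) = 5, t = -2 − 1·9 = -11  (check: 694·5 + 315·(-11) = 5)
  q = 11: r = 4, s = -4 − 11·5 = -59, t = 9 − 11·(-11) = 130  (check: 694·(-59) + 315·130 = 4)
  q = 1: r = 1, s = 5 − 1·(-59) = 64, t = -11 − 1·130 = -141  (check: 694·64 + 315·(-141) = 1)
The row with r = 1 (the gcd) gives the Bezout coefficients s = 64, t = -141.
Result: 694 · (64) + 315 · (-141) = 1.

gcd(694, 315) = 1; s = 64, t = -141 (check: 694·64 + 315·(-141) = 1).


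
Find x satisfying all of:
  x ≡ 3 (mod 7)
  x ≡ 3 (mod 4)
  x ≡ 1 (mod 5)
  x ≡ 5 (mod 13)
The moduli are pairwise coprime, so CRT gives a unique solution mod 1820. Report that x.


Product of moduli M = 7 · 4 · 5 · 13 = 1820.
Merge one congruence at a time:
  Start: x ≡ 3 (mod 7).
  Combine with x ≡ 3 (mod 4); new modulus lcm = 28.
    Write x = 3 + 7·t and substitute into x ≡ 3 (mod 4): 7·t ≡ 3 − 3 = 0 (mod 4).
    Reduce coefficients mod 4: 3·t ≡ 0 (mod 4).
    The inverse of 3 mod 4 is 3 (since 3·3 = 9 = 2·4 + 1), so t ≡ 3·0 = 0 ≡ 0 (mod 4).
    Then x = 3 + 7·0 = 3, valid modulo lcm(7, 4) = 28: x ≡ 3 (mod 28).
  Combine with x ≡ 1 (mod 5); new modulus lcm = 140.
    Write x = 3 + 28·t and substitute into x ≡ 1 (mod 5): 28·t ≡ 1 − 3 = -2 (mod 5).
    Reduce coefficients mod 5: 3·t ≡ 3 (mod 5).
    The inverse of 3 mod 5 is 2 (since 3·2 = 6 = 1·5 + 1), so t ≡ 2·3 = 6 ≡ 1 (mod 5).
    Then x = 3 + 28·1 = 31, valid modulo lcm(28, 5) = 140: x ≡ 31 (mod 140).
  Combine with x ≡ 5 (mod 13); new modulus lcm = 1820.
    Write x = 31 + 140·t and substitute into x ≡ 5 (mod 13): 140·t ≡ 5 − 31 = -26 (mod 13).
    Reduce coefficients mod 13: 10·t ≡ 0 (mod 13).
    The inverse of 10 mod 13 is 4 (since 10·4 = 40 = 3·13 + 1), so t ≡ 4·0 = 0 ≡ 0 (mod 13).
    Then x = 31 + 140·0 = 31, valid modulo lcm(140, 13) = 1820: x ≡ 31 (mod 1820).
Verify against each original: 31 mod 7 = 3, 31 mod 4 = 3, 31 mod 5 = 1, 31 mod 13 = 5.

x ≡ 31 (mod 1820).


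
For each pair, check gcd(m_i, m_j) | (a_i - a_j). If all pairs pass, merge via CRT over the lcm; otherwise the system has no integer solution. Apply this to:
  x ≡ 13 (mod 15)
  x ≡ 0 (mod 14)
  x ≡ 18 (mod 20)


Moduli 15, 14, 20 are not pairwise coprime, so CRT works modulo lcm(m_i) when all pairwise compatibility conditions hold.
Pairwise compatibility: gcd(m_i, m_j) must divide a_i - a_j for every pair.
Merge one congruence at a time:
  Start: x ≡ 13 (mod 15).
  Combine with x ≡ 0 (mod 14): gcd(15, 14) = 1; 0 - 13 = -13, which IS divisible by 1, so compatible.
    Write x = 13 + 15·t and substitute into x ≡ 0 (mod 14): 15·t ≡ 0 − 13 = -13 (mod 14).
    Reduce coefficients mod 14: 1·t ≡ 1 (mod 14).
    So t ≡ 1 (mod 14).
    Then x = 13 + 15·1 = 28, valid modulo lcm(15, 14) = 210: x ≡ 28 (mod 210).
  Combine with x ≡ 18 (mod 20): gcd(210, 20) = 10; 18 - 28 = -10, which IS divisible by 10, so compatible.
    Write x = 28 + 210·t and substitute into x ≡ 18 (mod 20): 210·t ≡ 18 − 28 = -10 (mod 20).
    Divide the congruence (and modulus) by g = 10: 21·t ≡ -1 (mod 2).
    Reduce coefficients mod 2: 1·t ≡ 1 (mod 2).
    So t ≡ 1 (mod 2).
    Then x = 28 + 210·1 = 238, valid modulo lcm(210, 20) = 420: x ≡ 238 (mod 420).
Verify: 238 mod 15 = 13, 238 mod 14 = 0, 238 mod 20 = 18.

x ≡ 238 (mod 420).


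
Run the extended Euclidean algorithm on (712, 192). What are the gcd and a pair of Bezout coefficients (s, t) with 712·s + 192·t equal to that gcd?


Euclidean algorithm on (712, 192) — divide until remainder is 0:
  712 = 3 · 192 + 136
  192 = 1 · 136 + 56
  136 = 2 · 56 + 24
  56 = 2 · 24 + 8
  24 = 3 · 8 + 0
gcd(712, 192) = 8.
Track Bezout coefficients alongside the remainders: start with r₀ = 712 = a·1 + b·0 (s = 1, t = 0) and r₁ = 192 = a·0 + b·1 (s = 0, t = 1); each new remainder r_{k+1} = r_{k-1} − q_k·r_k inherits s_{k+1} = s_{k-1} − q_k·s_k, t_{k+1} = t_{k-1} − q_k·t_k, so r_k = a·s_k + b·t_k at every step:
  q = 3: r = 136, s = 1 − 3·0 = 1, t = 0 − 3·1 = -3  (check: 712·1 + 192·(-3) = 136)
  q = 1: r = 56, s = 0 − 1·1 = -1, t = 1 − 1·(-3) = 4  (check: 712·(-1) + 192·4 = 56)
  q = 2: r = 24, s = 1 − 2·(-1) = 3, t = -3 − 2·4 = -11  (check: 712·3 + 192·(-11) = 24)
  q = 2: r = 8, s = -1 − 2·3 = -7, t = 4 − 2·(-11) = 26  (check: 712·(-7) + 192·26 = 8)
The row with r = 8 (the gcd) gives the Bezout coefficients s = -7, t = 26.
Result: 712 · (-7) + 192 · (26) = 8.

gcd(712, 192) = 8; s = -7, t = 26 (check: 712·(-7) + 192·26 = 8).


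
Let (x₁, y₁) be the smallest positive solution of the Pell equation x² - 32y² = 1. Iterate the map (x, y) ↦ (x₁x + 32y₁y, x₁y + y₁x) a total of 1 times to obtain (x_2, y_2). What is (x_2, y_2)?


Step 1: Find the fundamental solution (x₁, y₁) of x² - 32y² = 1.
  Expand √32 as a continued fraction. a₀ = ⌊√32⌋ = 5; iterate m_{k+1} = d_k·a_k − m_k, d_{k+1} = (32 − m_{k+1}²)/d_k, a_{k+1} = ⌊(a₀ + m_{k+1})/d_{k+1}⌋ (starting m₀ = 0, d₀ = 1), with convergents p_k = a_k·p_{k-1} + p_{k-2}, q_k = a_k·q_{k-1} + q_{k-2} (p₋₁ = 1, q₋₁ = 0):
  k = 0: a₀ = 5; p₀/q₀ = 5/1; p₀² − 32·q₀² = 25 − 32 = -7.
  k = 1: m = 5, d = 7, a = ⌊(5 + 5)/7⌋ = 1; p/q = (1·5 + 1)/(1·1 + 0) = 6/1; p² − 32·q² = 36 − 32 = 4.
  k = 2: m = 2, d = 4, a = ⌊(5 + 2)/4⌋ = 1; p/q = (1·6 + 5)/(1·1 + 1) = 11/2; p² − 32·q² = 121 − 128 = -7.
  k = 3: m = 2, d = 7, a = ⌊(5 + 2)/7⌋ = 1; p/q = (1·11 + 6)/(1·2 + 1) = 17/3; p² − 32·q² = 289 − 288 = 1.
  The first convergent with p² − 32·q² = 1 gives the fundamental solution (x₁, y₁) = (17, 3).
Step 2: Apply the recurrence (x_{n+1}, y_{n+1}) = (x₁x_n + 32y₁y_n, x₁y_n + y₁x_n) repeatedly.
  From (x_1, y_1) = (17, 3): x_2 = 17·17 + 32·3·3 = 577; y_2 = 17·3 + 3·17 = 102.
Step 3: Verify x_2² - 32·y_2² = 332929 - 332928 = 1 (should be 1). ✓

(x_1, y_1) = (17, 3); (x_2, y_2) = (577, 102).


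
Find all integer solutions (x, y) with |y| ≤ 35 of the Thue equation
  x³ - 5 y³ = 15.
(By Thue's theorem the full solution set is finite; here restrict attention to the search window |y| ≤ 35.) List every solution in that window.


The equation is x³ - 5y³ = 15. For fixed y, x³ = 5·y³ + 15, so a solution requires the RHS to be a perfect cube.
Strategy: iterate y from -35 to 35, compute RHS = 5·y³ + 15, and check whether it is a (positive or negative) perfect cube.
Check small values of y:
  y = 0: RHS = 15 is not a perfect cube.
  y = 1: RHS = 20 is not a perfect cube.
  y = -1: RHS = 10 is not a perfect cube.
  y = 2: RHS = 55 is not a perfect cube.
  y = -2: RHS = -25 is not a perfect cube.
  y = 3: RHS = 150 is not a perfect cube.
  y = -3: RHS = -120 is not a perfect cube.
Continuing the search up to |y| = 35 finds no solutions either.
No (x, y) in the scanned range satisfies the equation.

No integer solutions with |y| ≤ 35.


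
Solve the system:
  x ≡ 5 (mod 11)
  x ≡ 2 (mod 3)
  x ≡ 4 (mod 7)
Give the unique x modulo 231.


Moduli 11, 3, 7 are pairwise coprime; by CRT there is a unique solution modulo M = 11 · 3 · 7 = 231.
Solve pairwise, accumulating the modulus:
  Start with x ≡ 5 (mod 11).
  Combine with x ≡ 2 (mod 3): since gcd(11, 3) = 1, we get a unique residue mod 33.
    Write x = 5 + 11·t and substitute into x ≡ 2 (mod 3): 11·t ≡ 2 − 5 = -3 (mod 3).
    Reduce coefficients mod 3: 2·t ≡ 0 (mod 3).
    The inverse of 2 mod 3 is 2 (since 2·2 = 4 = 1·3 + 1), so t ≡ 2·0 = 0 ≡ 0 (mod 3).
    Then x = 5 + 11·0 = 5, valid modulo lcm(11, 3) = 33: x ≡ 5 (mod 33).
  Combine with x ≡ 4 (mod 7): since gcd(33, 7) = 1, we get a unique residue mod 231.
    Write x = 5 + 33·t and substitute into x ≡ 4 (mod 7): 33·t ≡ 4 − 5 = -1 (mod 7).
    Reduce coefficients mod 7: 5·t ≡ 6 (mod 7).
    The inverse of 5 mod 7 is 3 (since 5·3 = 15 = 2·7 + 1), so t ≡ 3·6 = 18 ≡ 4 (mod 7).
    Then x = 5 + 33·4 = 137, valid modulo lcm(33, 7) = 231: x ≡ 137 (mod 231).
Verify: 137 mod 11 = 5 ✓, 137 mod 3 = 2 ✓, 137 mod 7 = 4 ✓.

x ≡ 137 (mod 231).


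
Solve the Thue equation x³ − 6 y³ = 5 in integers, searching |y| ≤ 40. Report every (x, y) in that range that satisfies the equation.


The equation is x³ - 6y³ = 5. For fixed y, x³ = 6·y³ + 5, so a solution requires the RHS to be a perfect cube.
Strategy: iterate y from -40 to 40, compute RHS = 6·y³ + 5, and check whether it is a (positive or negative) perfect cube.
Check small values of y:
  y = 0: RHS = 5 is not a perfect cube.
  y = 1: RHS = 11 is not a perfect cube.
  y = -1: RHS = -1 = (-1)³ ⇒ x = -1 works.
  y = 2: RHS = 53 is not a perfect cube.
  y = -2: RHS = -43 is not a perfect cube.
  y = 3: RHS = 167 is not a perfect cube.
  y = -3: RHS = -157 is not a perfect cube.
Continuing the search up to |y| = 40 finds no further solutions beyond those listed.
Collected solutions: (-1, -1).

Solutions (with |y| ≤ 40): (-1, -1).


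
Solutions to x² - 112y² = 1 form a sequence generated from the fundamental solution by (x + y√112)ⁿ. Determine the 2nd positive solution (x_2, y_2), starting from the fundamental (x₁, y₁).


Step 1: Find the fundamental solution (x₁, y₁) of x² - 112y² = 1.
  Expand √112 as a continued fraction. a₀ = ⌊√112⌋ = 10; iterate m_{k+1} = d_k·a_k − m_k, d_{k+1} = (112 − m_{k+1}²)/d_k, a_{k+1} = ⌊(a₀ + m_{k+1})/d_{k+1}⌋ (starting m₀ = 0, d₀ = 1), with convergents p_k = a_k·p_{k-1} + p_{k-2}, q_k = a_k·q_{k-1} + q_{k-2} (p₋₁ = 1, q₋₁ = 0):
  k = 0: a₀ = 10; p₀/q₀ = 10/1; p₀² − 112·q₀² = 100 − 112 = -12.
  k = 1: m = 10, d = 12, a = ⌊(10 + 10)/12⌋ = 1; p/q = (1·10 + 1)/(1·1 + 0) = 11/1; p² − 112·q² = 121 − 112 = 9.
  k = 2: m = 2, d = 9, a = ⌊(10 + 2)/9⌋ = 1; p/q = (1·11 + 10)/(1·1 + 1) = 21/2; p² − 112·q² = 441 − 448 = -7.
  k = 3: m = 7, d = 7, a = ⌊(10 + 7)/7⌋ = 2; p/q = (2·21 + 11)/(2·2 + 1) = 53/5; p² − 112·q² = 2809 − 2800 = 9.
  k = 4: m = 7, d = 9, a = ⌊(10 + 7)/9⌋ = 1; p/q = (1·53 + 21)/(1·5 + 2) = 74/7; p² − 112·q² = 5476 − 5488 = -12.
  k = 5: m = 2, d = 12, a = ⌊(10 + 2)/12⌋ = 1; p/q = (1·74 + 53)/(1·7 + 5) = 127/12; p² − 112·q² = 16129 − 16128 = 1.
  The first convergent with p² − 112·q² = 1 gives the fundamental solution (x₁, y₁) = (127, 12).
Step 2: Apply the recurrence (x_{n+1}, y_{n+1}) = (x₁x_n + 112y₁y_n, x₁y_n + y₁x_n) repeatedly.
  From (x_1, y_1) = (127, 12): x_2 = 127·127 + 112·12·12 = 32257; y_2 = 127·12 + 12·127 = 3048.
Step 3: Verify x_2² - 112·y_2² = 1040514049 - 1040514048 = 1 (should be 1). ✓

(x_1, y_1) = (127, 12); (x_2, y_2) = (32257, 3048).


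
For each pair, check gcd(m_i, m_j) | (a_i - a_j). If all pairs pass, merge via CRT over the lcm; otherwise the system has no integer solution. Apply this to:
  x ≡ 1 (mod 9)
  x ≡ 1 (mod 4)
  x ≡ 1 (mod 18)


Moduli 9, 4, 18 are not pairwise coprime, so CRT works modulo lcm(m_i) when all pairwise compatibility conditions hold.
Pairwise compatibility: gcd(m_i, m_j) must divide a_i - a_j for every pair.
Merge one congruence at a time:
  Start: x ≡ 1 (mod 9).
  Combine with x ≡ 1 (mod 4): gcd(9, 4) = 1; 1 - 1 = 0, which IS divisible by 1, so compatible.
    Write x = 1 + 9·t and substitute into x ≡ 1 (mod 4): 9·t ≡ 1 − 1 = 0 (mod 4).
    Reduce coefficients mod 4: 1·t ≡ 0 (mod 4).
    So t ≡ 0 (mod 4).
    Then x = 1 + 9·0 = 1, valid modulo lcm(9, 4) = 36: x ≡ 1 (mod 36).
  Combine with x ≡ 1 (mod 18): gcd(36, 18) = 18; 1 - 1 = 0, which IS divisible by 18, so compatible.
    Write x = 1 + 36·t and substitute into x ≡ 1 (mod 18): 36·t ≡ 1 − 1 = 0 (mod 18).
    Divide the congruence (and modulus) by g = 18: 2·t ≡ 0 (mod 1).
    Modulo 1 every t works; take t = 0.
    Then x = 1 + 36·0 = 1, valid modulo lcm(36, 18) = 36: x ≡ 1 (mod 36).
Verify: 1 mod 9 = 1, 1 mod 4 = 1, 1 mod 18 = 1.

x ≡ 1 (mod 36).


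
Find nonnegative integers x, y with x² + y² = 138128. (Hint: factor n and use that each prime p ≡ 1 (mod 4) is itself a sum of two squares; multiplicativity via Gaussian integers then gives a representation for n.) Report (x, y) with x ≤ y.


Step 1: Factor n = 138128 = 2^4 · 89 · 97.
Step 2: Check the mod-4 condition on each prime factor: 2 = 2 (special); 89 ≡ 1 (mod 4), exponent 1; 97 ≡ 1 (mod 4), exponent 1.
All primes ≡ 3 (mod 4) appear to even exponent (or don't appear), so by the two-squares theorem n IS expressible as a sum of two squares.
Step 3: Build a representation. Group n = k² · m with k = 4 and m = 89 · 97 = 8633 (a product of primes ≡ 1 (mod 4)); a representation of m scales to one of n via (k·x)² + (k·y)² = k²(x² + y²). Each prime p ≡ 1 (mod 4) is itself a sum of two squares; find a² by testing p − a² for a perfect square:
  89: 89 − 1² = 88, 89 − 2² = 85, 89 − 3² = 80, 89 − 4² = 73, 89 − 5² = 64 = 8² ⇒ 89 = 5² + 8².
  97: 97 − 1² = 96, 97 − 2² = 93, 97 − 3² = 88, 97 − 4² = 81 = 9² ⇒ 97 = 4² + 9².
  Combine using the Brahmagupta–Fibonacci identity (a² + b²)(c² + d²) = (ac − bd)² + (ad + bc)² = (ac + bd)² + (ad − bc)²:
  89 · 97 = 8633: from (5² + 8²)(4² + 9²), take (5·4 − 8·9, 5·9 + 8·4) = (20 − 72, 45 + 32) = (-52, 77); dropping signs (only squares matter) gives (52, 77); check 52² + 77² = 2704 + 5929 = 8633 ✓.
  Scale by k = 4: (4·52, 4·77) = (208, 308).
Step 4: Order so x ≤ y and verify: 208² + 308² = 43264 + 94864 = 138128 = n. ✓

n = 138128 = 208² + 308² (one valid representation with x ≤ y).


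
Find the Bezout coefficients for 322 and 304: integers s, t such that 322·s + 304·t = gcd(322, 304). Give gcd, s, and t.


Euclidean algorithm on (322, 304) — divide until remainder is 0:
  322 = 1 · 304 + 18
  304 = 16 · 18 + 16
  18 = 1 · 16 + 2
  16 = 8 · 2 + 0
gcd(322, 304) = 2.
Track Bezout coefficients alongside the remainders: start with r₀ = 322 = a·1 + b·0 (s = 1, t = 0) and r₁ = 304 = a·0 + b·1 (s = 0, t = 1); each new remainder r_{k+1} = r_{k-1} − q_k·r_k inherits s_{k+1} = s_{k-1} − q_k·s_k, t_{k+1} = t_{k-1} − q_k·t_k, so r_k = a·s_k + b·t_k at every step:
  q = 1: r = 18, s = 1 − 1·0 = 1, t = 0 − 1·1 = -1  (check: 322·1 + 304·(-1) = 18)
  q = 16: r = 16, s = 0 − 16·1 = -16, t = 1 − 16·(-1) = 17  (check: 322·(-16) + 304·17 = 16)
  q = 1: r = 2, s = 1 − 1·(-16) = 17, t = -1 − 1·17 = -18  (check: 322·17 + 304·(-18) = 2)
The row with r = 2 (the gcd) gives the Bezout coefficients s = 17, t = -18.
Result: 322 · (17) + 304 · (-18) = 2.

gcd(322, 304) = 2; s = 17, t = -18 (check: 322·17 + 304·(-18) = 2).


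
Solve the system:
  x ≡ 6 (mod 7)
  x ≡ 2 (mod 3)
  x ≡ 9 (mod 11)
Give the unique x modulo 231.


Moduli 7, 3, 11 are pairwise coprime; by CRT there is a unique solution modulo M = 7 · 3 · 11 = 231.
Solve pairwise, accumulating the modulus:
  Start with x ≡ 6 (mod 7).
  Combine with x ≡ 2 (mod 3): since gcd(7, 3) = 1, we get a unique residue mod 21.
    Write x = 6 + 7·t and substitute into x ≡ 2 (mod 3): 7·t ≡ 2 − 6 = -4 (mod 3).
    Reduce coefficients mod 3: 1·t ≡ 2 (mod 3).
    So t ≡ 2 (mod 3).
    Then x = 6 + 7·2 = 20, valid modulo lcm(7, 3) = 21: x ≡ 20 (mod 21).
  Combine with x ≡ 9 (mod 11): since gcd(21, 11) = 1, we get a unique residue mod 231.
    Write x = 20 + 21·t and substitute into x ≡ 9 (mod 11): 21·t ≡ 9 − 20 = -11 (mod 11).
    Reduce coefficients mod 11: 10·t ≡ 0 (mod 11).
    The inverse of 10 mod 11 is 10 (since 10·10 = 100 = 9·11 + 1), so t ≡ 10·0 = 0 ≡ 0 (mod 11).
    Then x = 20 + 21·0 = 20, valid modulo lcm(21, 11) = 231: x ≡ 20 (mod 231).
Verify: 20 mod 7 = 6 ✓, 20 mod 3 = 2 ✓, 20 mod 11 = 9 ✓.

x ≡ 20 (mod 231).


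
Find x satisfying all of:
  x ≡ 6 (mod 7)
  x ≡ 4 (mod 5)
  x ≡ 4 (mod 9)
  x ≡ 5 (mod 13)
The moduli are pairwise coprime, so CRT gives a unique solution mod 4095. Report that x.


Product of moduli M = 7 · 5 · 9 · 13 = 4095.
Merge one congruence at a time:
  Start: x ≡ 6 (mod 7).
  Combine with x ≡ 4 (mod 5); new modulus lcm = 35.
    Write x = 6 + 7·t and substitute into x ≡ 4 (mod 5): 7·t ≡ 4 − 6 = -2 (mod 5).
    Reduce coefficients mod 5: 2·t ≡ 3 (mod 5).
    The inverse of 2 mod 5 is 3 (since 2·3 = 6 = 1·5 + 1), so t ≡ 3·3 = 9 ≡ 4 (mod 5).
    Then x = 6 + 7·4 = 34, valid modulo lcm(7, 5) = 35: x ≡ 34 (mod 35).
  Combine with x ≡ 4 (mod 9); new modulus lcm = 315.
    Write x = 34 + 35·t and substitute into x ≡ 4 (mod 9): 35·t ≡ 4 − 34 = -30 (mod 9).
    Reduce coefficients mod 9: 8·t ≡ 6 (mod 9).
    The inverse of 8 mod 9 is 8 (since 8·8 = 64 = 7·9 + 1), so t ≡ 8·6 = 48 ≡ 3 (mod 9).
    Then x = 34 + 35·3 = 139, valid modulo lcm(35, 9) = 315: x ≡ 139 (mod 315).
  Combine with x ≡ 5 (mod 13); new modulus lcm = 4095.
    Write x = 139 + 315·t and substitute into x ≡ 5 (mod 13): 315·t ≡ 5 − 139 = -134 (mod 13).
    Reduce coefficients mod 13: 3·t ≡ 9 (mod 13).
    The inverse of 3 mod 13 is 9 (since 3·9 = 27 = 2·13 + 1), so t ≡ 9·9 = 81 ≡ 3 (mod 13).
    Then x = 139 + 315·3 = 1084, valid modulo lcm(315, 13) = 4095: x ≡ 1084 (mod 4095).
Verify against each original: 1084 mod 7 = 6, 1084 mod 5 = 4, 1084 mod 9 = 4, 1084 mod 13 = 5.

x ≡ 1084 (mod 4095).


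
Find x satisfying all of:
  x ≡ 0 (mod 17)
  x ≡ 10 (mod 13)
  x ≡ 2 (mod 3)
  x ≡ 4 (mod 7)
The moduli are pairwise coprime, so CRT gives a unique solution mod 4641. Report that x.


Product of moduli M = 17 · 13 · 3 · 7 = 4641.
Merge one congruence at a time:
  Start: x ≡ 0 (mod 17).
  Combine with x ≡ 10 (mod 13); new modulus lcm = 221.
    Write x = 0 + 17·t and substitute into x ≡ 10 (mod 13): 17·t ≡ 10 − 0 = 10 (mod 13).
    Reduce coefficients mod 13: 4·t ≡ 10 (mod 13).
    The inverse of 4 mod 13 is 10 (since 4·10 = 40 = 3·13 + 1), so t ≡ 10·10 = 100 ≡ 9 (mod 13).
    Then x = 0 + 17·9 = 153, valid modulo lcm(17, 13) = 221: x ≡ 153 (mod 221).
  Combine with x ≡ 2 (mod 3); new modulus lcm = 663.
    Write x = 153 + 221·t and substitute into x ≡ 2 (mod 3): 221·t ≡ 2 − 153 = -151 (mod 3).
    Reduce coefficients mod 3: 2·t ≡ 2 (mod 3).
    The inverse of 2 mod 3 is 2 (since 2·2 = 4 = 1·3 + 1), so t ≡ 2·2 = 4 ≡ 1 (mod 3).
    Then x = 153 + 221·1 = 374, valid modulo lcm(221, 3) = 663: x ≡ 374 (mod 663).
  Combine with x ≡ 4 (mod 7); new modulus lcm = 4641.
    Write x = 374 + 663·t and substitute into x ≡ 4 (mod 7): 663·t ≡ 4 − 374 = -370 (mod 7).
    Reduce coefficients mod 7: 5·t ≡ 1 (mod 7).
    The inverse of 5 mod 7 is 3 (since 5·3 = 15 = 2·7 + 1), so t ≡ 3·1 = 3 ≡ 3 (mod 7).
    Then x = 374 + 663·3 = 2363, valid modulo lcm(663, 7) = 4641: x ≡ 2363 (mod 4641).
Verify against each original: 2363 mod 17 = 0, 2363 mod 13 = 10, 2363 mod 3 = 2, 2363 mod 7 = 4.

x ≡ 2363 (mod 4641).


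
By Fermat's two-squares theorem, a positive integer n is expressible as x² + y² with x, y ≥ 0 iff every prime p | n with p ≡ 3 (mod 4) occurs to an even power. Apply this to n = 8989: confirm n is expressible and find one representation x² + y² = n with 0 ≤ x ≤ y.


Step 1: Factor n = 8989 = 89 · 101.
Step 2: Check the mod-4 condition on each prime factor: 89 ≡ 1 (mod 4), exponent 1; 101 ≡ 1 (mod 4), exponent 1.
All primes ≡ 3 (mod 4) appear to even exponent (or don't appear), so by the two-squares theorem n IS expressible as a sum of two squares.
Step 3: Build a representation. Here n = 89 · 101 is a product of primes ≡ 1 (mod 4). Each prime p ≡ 1 (mod 4) is itself a sum of two squares; find a² by testing p − a² for a perfect square:
  89: 89 − 1² = 88, 89 − 2² = 85, 89 − 3² = 80, 89 − 4² = 73, 89 − 5² = 64 = 8² ⇒ 89 = 5² + 8².
  101: 101 − 1² = 100 = 10² ⇒ 101 = 1² + 10².
  Combine using the Brahmagupta–Fibonacci identity (a² + b²)(c² + d²) = (ac − bd)² + (ad + bc)² = (ac + bd)² + (ad − bc)²:
  89 · 101 = 8989: from (5² + 8²)(1² + 10²), take (5·1 − 8·10, 5·10 + 8·1) = (5 − 80, 50 + 8) = (-75, 58); dropping signs (only squares matter) gives (75, 58); check 75² + 58² = 5625 + 3364 = 8989 ✓.
Step 4: Order so x ≤ y and verify: 58² + 75² = 3364 + 5625 = 8989 = n. ✓

n = 8989 = 58² + 75² (one valid representation with x ≤ y).


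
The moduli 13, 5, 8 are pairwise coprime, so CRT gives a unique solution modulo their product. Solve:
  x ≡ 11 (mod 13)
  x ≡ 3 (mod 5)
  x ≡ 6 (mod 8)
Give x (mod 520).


Moduli 13, 5, 8 are pairwise coprime; by CRT there is a unique solution modulo M = 13 · 5 · 8 = 520.
Solve pairwise, accumulating the modulus:
  Start with x ≡ 11 (mod 13).
  Combine with x ≡ 3 (mod 5): since gcd(13, 5) = 1, we get a unique residue mod 65.
    Write x = 11 + 13·t and substitute into x ≡ 3 (mod 5): 13·t ≡ 3 − 11 = -8 (mod 5).
    Reduce coefficients mod 5: 3·t ≡ 2 (mod 5).
    The inverse of 3 mod 5 is 2 (since 3·2 = 6 = 1·5 + 1), so t ≡ 2·2 = 4 ≡ 4 (mod 5).
    Then x = 11 + 13·4 = 63, valid modulo lcm(13, 5) = 65: x ≡ 63 (mod 65).
  Combine with x ≡ 6 (mod 8): since gcd(65, 8) = 1, we get a unique residue mod 520.
    Write x = 63 + 65·t and substitute into x ≡ 6 (mod 8): 65·t ≡ 6 − 63 = -57 (mod 8).
    Reduce coefficients mod 8: 1·t ≡ 7 (mod 8).
    So t ≡ 7 (mod 8).
    Then x = 63 + 65·7 = 518, valid modulo lcm(65, 8) = 520: x ≡ 518 (mod 520).
Verify: 518 mod 13 = 11 ✓, 518 mod 5 = 3 ✓, 518 mod 8 = 6 ✓.

x ≡ 518 (mod 520).


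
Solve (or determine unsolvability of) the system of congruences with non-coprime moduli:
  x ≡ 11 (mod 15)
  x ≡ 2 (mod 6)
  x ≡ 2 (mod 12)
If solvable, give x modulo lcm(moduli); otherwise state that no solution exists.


Moduli 15, 6, 12 are not pairwise coprime, so CRT works modulo lcm(m_i) when all pairwise compatibility conditions hold.
Pairwise compatibility: gcd(m_i, m_j) must divide a_i - a_j for every pair.
Merge one congruence at a time:
  Start: x ≡ 11 (mod 15).
  Combine with x ≡ 2 (mod 6): gcd(15, 6) = 3; 2 - 11 = -9, which IS divisible by 3, so compatible.
    Write x = 11 + 15·t and substitute into x ≡ 2 (mod 6): 15·t ≡ 2 − 11 = -9 (mod 6).
    Divide the congruence (and modulus) by g = 3: 5·t ≡ -3 (mod 2).
    Reduce coefficients mod 2: 1·t ≡ 1 (mod 2).
    So t ≡ 1 (mod 2).
    Then x = 11 + 15·1 = 26, valid modulo lcm(15, 6) = 30: x ≡ 26 (mod 30).
  Combine with x ≡ 2 (mod 12): gcd(30, 12) = 6; 2 - 26 = -24, which IS divisible by 6, so compatible.
    Write x = 26 + 30·t and substitute into x ≡ 2 (mod 12): 30·t ≡ 2 − 26 = -24 (mod 12).
    Divide the congruence (and modulus) by g = 6: 5·t ≡ -4 (mod 2).
    Reduce coefficients mod 2: 1·t ≡ 0 (mod 2).
    So t ≡ 0 (mod 2).
    Then x = 26 + 30·0 = 26, valid modulo lcm(30, 12) = 60: x ≡ 26 (mod 60).
Verify: 26 mod 15 = 11, 26 mod 6 = 2, 26 mod 12 = 2.

x ≡ 26 (mod 60).


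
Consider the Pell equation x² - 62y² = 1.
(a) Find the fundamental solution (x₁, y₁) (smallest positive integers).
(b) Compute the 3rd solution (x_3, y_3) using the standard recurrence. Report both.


Step 1: Find the fundamental solution (x₁, y₁) of x² - 62y² = 1.
  Expand √62 as a continued fraction. a₀ = ⌊√62⌋ = 7; iterate m_{k+1} = d_k·a_k − m_k, d_{k+1} = (62 − m_{k+1}²)/d_k, a_{k+1} = ⌊(a₀ + m_{k+1})/d_{k+1}⌋ (starting m₀ = 0, d₀ = 1), with convergents p_k = a_k·p_{k-1} + p_{k-2}, q_k = a_k·q_{k-1} + q_{k-2} (p₋₁ = 1, q₋₁ = 0):
  k = 0: a₀ = 7; p₀/q₀ = 7/1; p₀² − 62·q₀² = 49 − 62 = -13.
  k = 1: m = 7, d = 13, a = ⌊(7 + 7)/13⌋ = 1; p/q = (1·7 + 1)/(1·1 + 0) = 8/1; p² − 62·q² = 64 − 62 = 2.
  k = 2: m = 6, d = 2, a = ⌊(7 + 6)/2⌋ = 6; p/q = (6·8 + 7)/(6·1 + 1) = 55/7; p² − 62·q² = 3025 − 3038 = -13.
  k = 3: m = 6, d = 13, a = ⌊(7 + 6)/13⌋ = 1; p/q = (1·55 + 8)/(1·7 + 1) = 63/8; p² − 62·q² = 3969 − 3968 = 1.
  The first convergent with p² − 62·q² = 1 gives the fundamental solution (x₁, y₁) = (63, 8).
Step 2: Apply the recurrence (x_{n+1}, y_{n+1}) = (x₁x_n + 62y₁y_n, x₁y_n + y₁x_n) repeatedly.
  From (x_1, y_1) = (63, 8): x_2 = 63·63 + 62·8·8 = 7937; y_2 = 63·8 + 8·63 = 1008.
  From (x_2, y_2) = (7937, 1008): x_3 = 63·7937 + 62·8·1008 = 999999; y_3 = 63·1008 + 8·7937 = 127000.
Step 3: Verify x_3² - 62·y_3² = 999998000001 - 999998000000 = 1 (should be 1). ✓

(x_1, y_1) = (63, 8); (x_3, y_3) = (999999, 127000).


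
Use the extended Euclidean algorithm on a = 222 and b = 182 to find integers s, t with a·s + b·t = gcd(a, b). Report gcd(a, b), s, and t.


Euclidean algorithm on (222, 182) — divide until remainder is 0:
  222 = 1 · 182 + 40
  182 = 4 · 40 + 22
  40 = 1 · 22 + 18
  22 = 1 · 18 + 4
  18 = 4 · 4 + 2
  4 = 2 · 2 + 0
gcd(222, 182) = 2.
Track Bezout coefficients alongside the remainders: start with r₀ = 222 = a·1 + b·0 (s = 1, t = 0) and r₁ = 182 = a·0 + b·1 (s = 0, t = 1); each new remainder r_{k+1} = r_{k-1} − q_k·r_k inherits s_{k+1} = s_{k-1} − q_k·s_k, t_{k+1} = t_{k-1} − q_k·t_k, so r_k = a·s_k + b·t_k at every step:
  q = 1: r = 40, s = 1 − 1·0 = 1, t = 0 − 1·1 = -1  (check: 222·1 + 182·(-1) = 40)
  q = 4: r = 22, s = 0 − 4·1 = -4, t = 1 − 4·(-1) = 5  (check: 222·(-4) + 182·5 = 22)
  q = 1: r = 18, s = 1 − 1·(-4) = 5, t = -1 − 1·5 = -6  (check: 222·5 + 182·(-6) = 18)
  q = 1: r = 4, s = -4 − 1·5 = -9, t = 5 − 1·(-6) = 11  (check: 222·(-9) + 182·11 = 4)
  q = 4: r = 2, s = 5 − 4·(-9) = 41, t = -6 − 4·11 = -50  (check: 222·41 + 182·(-50) = 2)
The row with r = 2 (the gcd) gives the Bezout coefficients s = 41, t = -50.
Result: 222 · (41) + 182 · (-50) = 2.

gcd(222, 182) = 2; s = 41, t = -50 (check: 222·41 + 182·(-50) = 2).


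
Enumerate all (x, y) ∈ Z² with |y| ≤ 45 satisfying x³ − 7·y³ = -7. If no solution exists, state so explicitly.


The equation is x³ - 7y³ = -7. For fixed y, x³ = 7·y³ − 7, so a solution requires the RHS to be a perfect cube.
Strategy: iterate y from -45 to 45, compute RHS = 7·y³ − 7, and check whether it is a (positive or negative) perfect cube.
Check small values of y:
  y = 0: RHS = -7 is not a perfect cube.
  y = 1: RHS = 0 = (0)³ ⇒ x = 0 works.
  y = -1: RHS = -14 is not a perfect cube.
  y = 2: RHS = 49 is not a perfect cube.
  y = -2: RHS = -63 is not a perfect cube.
  y = 3: RHS = 182 is not a perfect cube.
  y = -3: RHS = -196 is not a perfect cube.
Continuing the search up to |y| = 45 finds no further solutions beyond those listed.
Collected solutions: (0, 1).

Solutions (with |y| ≤ 45): (0, 1).


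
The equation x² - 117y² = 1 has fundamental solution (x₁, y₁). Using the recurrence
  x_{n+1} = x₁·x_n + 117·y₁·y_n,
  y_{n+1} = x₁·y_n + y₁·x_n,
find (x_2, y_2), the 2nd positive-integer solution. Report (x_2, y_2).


Step 1: Find the fundamental solution (x₁, y₁) of x² - 117y² = 1.
  Expand √117 as a continued fraction. a₀ = ⌊√117⌋ = 10; iterate m_{k+1} = d_k·a_k − m_k, d_{k+1} = (117 − m_{k+1}²)/d_k, a_{k+1} = ⌊(a₀ + m_{k+1})/d_{k+1}⌋ (starting m₀ = 0, d₀ = 1), with convergents p_k = a_k·p_{k-1} + p_{k-2}, q_k = a_k·q_{k-1} + q_{k-2} (p₋₁ = 1, q₋₁ = 0):
  k = 0: a₀ = 10; p₀/q₀ = 10/1; p₀² − 117·q₀² = 100 − 117 = -17.
  k = 1: m = 10, d = 17, a = ⌊(10 + 10)/17⌋ = 1; p/q = (1·10 + 1)/(1·1 + 0) = 11/1; p² − 117·q² = 121 − 117 = 4.
  k = 2: m = 7, d = 4, a = ⌊(10 + 7)/4⌋ = 4; p/q = (4·11 + 10)/(4·1 + 1) = 54/5; p² − 117·q² = 2916 − 2925 = -9.
  k = 3: m = 9, d = 9, a = ⌊(10 + 9)/9⌋ = 2; p/q = (2·54 + 11)/(2·5 + 1) = 119/11; p² − 117·q² = 14161 − 14157 = 4.
  k = 4: m = 9, d = 4, a = ⌊(10 + 9)/4⌋ = 4; p/q = (4·119 + 54)/(4·11 + 5) = 530/49; p² − 117·q² = 280900 − 280917 = -17.
  k = 5: m = 7, d = 17, a = ⌊(10 + 7)/17⌋ = 1; p/q = (1·530 + 119)/(1·49 + 11) = 649/60; p² − 117·q² = 421201 − 421200 = 1.
  The first convergent with p² − 117·q² = 1 gives the fundamental solution (x₁, y₁) = (649, 60).
Step 2: Apply the recurrence (x_{n+1}, y_{n+1}) = (x₁x_n + 117y₁y_n, x₁y_n + y₁x_n) repeatedly.
  From (x_1, y_1) = (649, 60): x_2 = 649·649 + 117·60·60 = 842401; y_2 = 649·60 + 60·649 = 77880.
Step 3: Verify x_2² - 117·y_2² = 709639444801 - 709639444800 = 1 (should be 1). ✓

(x_1, y_1) = (649, 60); (x_2, y_2) = (842401, 77880).


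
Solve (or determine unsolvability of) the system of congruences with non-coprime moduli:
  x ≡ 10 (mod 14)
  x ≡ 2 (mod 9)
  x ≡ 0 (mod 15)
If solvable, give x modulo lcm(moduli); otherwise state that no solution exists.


Moduli 14, 9, 15 are not pairwise coprime, so CRT works modulo lcm(m_i) when all pairwise compatibility conditions hold.
Pairwise compatibility: gcd(m_i, m_j) must divide a_i - a_j for every pair.
Merge one congruence at a time:
  Start: x ≡ 10 (mod 14).
  Combine with x ≡ 2 (mod 9): gcd(14, 9) = 1; 2 - 10 = -8, which IS divisible by 1, so compatible.
    Write x = 10 + 14·t and substitute into x ≡ 2 (mod 9): 14·t ≡ 2 − 10 = -8 (mod 9).
    Reduce coefficients mod 9: 5·t ≡ 1 (mod 9).
    The inverse of 5 mod 9 is 2 (since 5·2 = 10 = 1·9 + 1), so t ≡ 2·1 = 2 ≡ 2 (mod 9).
    Then x = 10 + 14·2 = 38, valid modulo lcm(14, 9) = 126: x ≡ 38 (mod 126).
  Combine with x ≡ 0 (mod 15): gcd(126, 15) = 3, and 0 - 38 = -38 is NOT divisible by 3.
    ⇒ system is inconsistent (no integer solution).

No solution (the system is inconsistent).


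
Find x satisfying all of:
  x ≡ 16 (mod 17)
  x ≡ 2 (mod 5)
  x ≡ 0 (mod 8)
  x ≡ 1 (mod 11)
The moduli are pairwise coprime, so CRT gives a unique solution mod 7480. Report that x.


Product of moduli M = 17 · 5 · 8 · 11 = 7480.
Merge one congruence at a time:
  Start: x ≡ 16 (mod 17).
  Combine with x ≡ 2 (mod 5); new modulus lcm = 85.
    Write x = 16 + 17·t and substitute into x ≡ 2 (mod 5): 17·t ≡ 2 − 16 = -14 (mod 5).
    Reduce coefficients mod 5: 2·t ≡ 1 (mod 5).
    The inverse of 2 mod 5 is 3 (since 2·3 = 6 = 1·5 + 1), so t ≡ 3·1 = 3 ≡ 3 (mod 5).
    Then x = 16 + 17·3 = 67, valid modulo lcm(17, 5) = 85: x ≡ 67 (mod 85).
  Combine with x ≡ 0 (mod 8); new modulus lcm = 680.
    Write x = 67 + 85·t and substitute into x ≡ 0 (mod 8): 85·t ≡ 0 − 67 = -67 (mod 8).
    Reduce coefficients mod 8: 5·t ≡ 5 (mod 8).
    The inverse of 5 mod 8 is 5 (since 5·5 = 25 = 3·8 + 1), so t ≡ 5·5 = 25 ≡ 1 (mod 8).
    Then x = 67 + 85·1 = 152, valid modulo lcm(85, 8) = 680: x ≡ 152 (mod 680).
  Combine with x ≡ 1 (mod 11); new modulus lcm = 7480.
    Write x = 152 + 680·t and substitute into x ≡ 1 (mod 11): 680·t ≡ 1 − 152 = -151 (mod 11).
    Reduce coefficients mod 11: 9·t ≡ 3 (mod 11).
    The inverse of 9 mod 11 is 5 (since 9·5 = 45 = 4·11 + 1), so t ≡ 5·3 = 15 ≡ 4 (mod 11).
    Then x = 152 + 680·4 = 2872, valid modulo lcm(680, 11) = 7480: x ≡ 2872 (mod 7480).
Verify against each original: 2872 mod 17 = 16, 2872 mod 5 = 2, 2872 mod 8 = 0, 2872 mod 11 = 1.

x ≡ 2872 (mod 7480).


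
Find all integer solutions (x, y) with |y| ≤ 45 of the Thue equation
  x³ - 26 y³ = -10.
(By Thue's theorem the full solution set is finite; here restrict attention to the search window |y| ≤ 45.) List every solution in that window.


The equation is x³ - 26y³ = -10. For fixed y, x³ = 26·y³ − 10, so a solution requires the RHS to be a perfect cube.
Strategy: iterate y from -45 to 45, compute RHS = 26·y³ − 10, and check whether it is a (positive or negative) perfect cube.
Check small values of y:
  y = 0: RHS = -10 is not a perfect cube.
  y = 1: RHS = 16 is not a perfect cube.
  y = -1: RHS = -36 is not a perfect cube.
  y = 2: RHS = 198 is not a perfect cube.
  y = -2: RHS = -218 is not a perfect cube.
  y = 3: RHS = 692 is not a perfect cube.
  y = -3: RHS = -712 is not a perfect cube.
Continuing the search up to |y| = 45 finds no solutions either.
No (x, y) in the scanned range satisfies the equation.

No integer solutions with |y| ≤ 45.


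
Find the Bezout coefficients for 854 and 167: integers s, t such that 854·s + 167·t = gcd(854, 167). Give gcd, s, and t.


Euclidean algorithm on (854, 167) — divide until remainder is 0:
  854 = 5 · 167 + 19
  167 = 8 · 19 + 15
  19 = 1 · 15 + 4
  15 = 3 · 4 + 3
  4 = 1 · 3 + 1
  3 = 3 · 1 + 0
gcd(854, 167) = 1.
Track Bezout coefficients alongside the remainders: start with r₀ = 854 = a·1 + b·0 (s = 1, t = 0) and r₁ = 167 = a·0 + b·1 (s = 0, t = 1); each new remainder r_{k+1} = r_{k-1} − q_k·r_k inherits s_{k+1} = s_{k-1} − q_k·s_k, t_{k+1} = t_{k-1} − q_k·t_k, so r_k = a·s_k + b·t_k at every step:
  q = 5: r = 19, s = 1 − 5·0 = 1, t = 0 − 5·1 = -5  (check: 854·1 + 167·(-5) = 19)
  q = 8: r = 15, s = 0 − 8·1 = -8, t = 1 − 8·(-5) = 41  (check: 854·(-8) + 167·41 = 15)
  q = 1: r = 4, s = 1 − 1·(-8) = 9, t = -5 − 1·41 = -46  (check: 854·9 + 167·(-46) = 4)
  q = 3: r = 3, s = -8 − 3·9 = -35, t = 41 − 3·(-46) = 179  (check: 854·(-35) + 167·179 = 3)
  q = 1: r = 1, s = 9 − 1·(-35) = 44, t = -46 − 1·179 = -225  (check: 854·44 + 167·(-225) = 1)
The row with r = 1 (the gcd) gives the Bezout coefficients s = 44, t = -225.
Result: 854 · (44) + 167 · (-225) = 1.

gcd(854, 167) = 1; s = 44, t = -225 (check: 854·44 + 167·(-225) = 1).


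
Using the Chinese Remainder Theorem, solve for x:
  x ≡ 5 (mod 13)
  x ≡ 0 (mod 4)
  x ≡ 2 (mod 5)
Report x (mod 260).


Moduli 13, 4, 5 are pairwise coprime; by CRT there is a unique solution modulo M = 13 · 4 · 5 = 260.
Solve pairwise, accumulating the modulus:
  Start with x ≡ 5 (mod 13).
  Combine with x ≡ 0 (mod 4): since gcd(13, 4) = 1, we get a unique residue mod 52.
    Write x = 5 + 13·t and substitute into x ≡ 0 (mod 4): 13·t ≡ 0 − 5 = -5 (mod 4).
    Reduce coefficients mod 4: 1·t ≡ 3 (mod 4).
    So t ≡ 3 (mod 4).
    Then x = 5 + 13·3 = 44, valid modulo lcm(13, 4) = 52: x ≡ 44 (mod 52).
  Combine with x ≡ 2 (mod 5): since gcd(52, 5) = 1, we get a unique residue mod 260.
    Write x = 44 + 52·t and substitute into x ≡ 2 (mod 5): 52·t ≡ 2 − 44 = -42 (mod 5).
    Reduce coefficients mod 5: 2·t ≡ 3 (mod 5).
    The inverse of 2 mod 5 is 3 (since 2·3 = 6 = 1·5 + 1), so t ≡ 3·3 = 9 ≡ 4 (mod 5).
    Then x = 44 + 52·4 = 252, valid modulo lcm(52, 5) = 260: x ≡ 252 (mod 260).
Verify: 252 mod 13 = 5 ✓, 252 mod 4 = 0 ✓, 252 mod 5 = 2 ✓.

x ≡ 252 (mod 260).
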